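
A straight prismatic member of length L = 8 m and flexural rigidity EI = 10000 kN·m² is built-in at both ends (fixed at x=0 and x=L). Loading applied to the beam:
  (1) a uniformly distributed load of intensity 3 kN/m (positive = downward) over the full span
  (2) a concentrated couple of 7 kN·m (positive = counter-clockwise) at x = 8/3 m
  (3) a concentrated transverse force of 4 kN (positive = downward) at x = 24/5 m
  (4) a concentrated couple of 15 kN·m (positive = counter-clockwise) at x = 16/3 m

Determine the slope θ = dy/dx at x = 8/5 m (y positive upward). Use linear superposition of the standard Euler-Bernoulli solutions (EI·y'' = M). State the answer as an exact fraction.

θ(8/5) = -21923/11718750 rad

Load 1 — uniform load w=3 kN/m over full span:
  θ_1 = -wx(L-x)(L-2x)/(12EI) = -3·(8/5)·(8-(8/5))·(8-2·(8/5))/(12·10000) = -96/78125 rad
Load 2 — applied couple M₀=7 kN·m at a=8/3 m (b=L-a=16/3):
  θ_2 = (R_Ax²/2 - M_Ax)/EI  [x≤a] with R_A=7/6, M_A=0 = ((7/6)·(8/5)²/2 - 0·(8/5))/10000 = 7/46875 rad
Load 3 — point force P=4 kN at a=24/5 m (b=L-a=16/5):
  θ_3 = -Pb²x(2aL-(3a+b)x)/(2L³EI)  [x≤a] = -4·(16/5)²·(8/5)·(2·(24/5)·8-(3·(24/5)+(16/5))·(8/5))/(2·8³·10000) = -608/1953125 rad
Load 4 — applied couple M₀=15 kN·m at a=16/3 m (b=L-a=8/3):
  θ_4 = (R_Ax²/2 - M_Ax)/EI  [x≤a] with R_A=5/2, M_A=5 = ((5/2)·(8/5)²/2 - 5·(8/5))/10000 = -3/6250 rad
Superposition: θ = Σ θ_i = -21923/11718750 rad ≈ -0.001871 rad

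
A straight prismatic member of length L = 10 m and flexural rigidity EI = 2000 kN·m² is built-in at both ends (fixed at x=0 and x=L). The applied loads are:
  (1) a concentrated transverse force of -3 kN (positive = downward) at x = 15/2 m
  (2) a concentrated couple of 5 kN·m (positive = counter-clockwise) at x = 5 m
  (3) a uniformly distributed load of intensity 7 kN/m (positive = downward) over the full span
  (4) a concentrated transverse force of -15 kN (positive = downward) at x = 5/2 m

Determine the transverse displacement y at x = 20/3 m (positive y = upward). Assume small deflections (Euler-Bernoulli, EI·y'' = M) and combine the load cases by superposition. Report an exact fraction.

Load 1 — point force P=-3 kN at a=15/2 m (b=L-a=5/2):
  y_1 = -Pb²x²(3aL-(3a+b)x)/(6L³EI)  [x≤a] = -(-3)·(5/2)²·(20/3)²·(3·(15/2)·10-(3·(15/2)+(5/2))·(20/3))/(6·10³·2000) = 7/1728 m
Load 2 — applied couple M₀=5 kN·m at a=5 m (b=L-a=5):
  y_2 = (R_Ax³/6 - M_Ax²/2 - M₀(x-a)²/2)/EI  [x>a] with R_A=3/4, M_A=5/4 = ((3/4)·(20/3)³/6 - (5/4)·(20/3)²/2 - 5·((20/3)-5)²/2)/2000 = 1/864 m
Load 3 — uniform load w=7 kN/m over full span:
  y_3 = -wx²(L-x)²/(24EI) = -7·(20/3)²·(10-(20/3))²/(24·2000) = -35/486 m
Load 4 — point force P=-15 kN at a=5/2 m (b=L-a=15/2):
  y_4 = -Pa²(L-x)²(3bL-(3b+a)(L-x))/(6L³EI)  [x>a] = -(-15)·(5/2)²·(10-(20/3))²·(3·(15/2)·10-(3·(15/2)+(5/2))·(10-(20/3)))/(6·10³·2000) = 85/6912 m
Superposition: y = Σ y_i = -3391/62208 m ≈ -0.054511 m

y(20/3) = -3391/62208 m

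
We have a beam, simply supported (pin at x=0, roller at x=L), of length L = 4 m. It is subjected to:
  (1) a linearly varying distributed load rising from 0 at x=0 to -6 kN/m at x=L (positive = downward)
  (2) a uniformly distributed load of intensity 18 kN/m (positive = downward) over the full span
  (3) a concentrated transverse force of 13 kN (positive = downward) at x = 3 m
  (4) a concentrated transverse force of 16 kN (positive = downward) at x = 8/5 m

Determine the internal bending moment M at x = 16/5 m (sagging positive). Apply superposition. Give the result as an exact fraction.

Load 1 — triangular load w₀=-6 kN/m (0→w₀ over full span):
  M_1 = w₀Lx/6 - w₀x³/(6L) = (-6)·4·(16/5)/6 - (-6)·(16/5)³/(6·4) = -576/125 kN·m
Load 2 — uniform load w=18 kN/m over full span:
  M_2 = wx(L-x)/2 = 18·(16/5)·(4-(16/5))/2 = 576/25 kN·m
Load 3 — point force P=13 kN at a=3 m (b=L-a=1):
  M_3 = Pa(L-x)/L  [x>a] = 13·3·(4-(16/5))/4 = 39/5 kN·m
Load 4 — point force P=16 kN at a=8/5 m (b=L-a=12/5):
  M_4 = Pa(L-x)/L  [x>a] = 16·(8/5)·(4-(16/5))/4 = 128/25 kN·m
Superposition: M = Σ M_i = 3919/125 kN·m ≈ 31.352000 kN·m

M(16/5) = 3919/125 kN·m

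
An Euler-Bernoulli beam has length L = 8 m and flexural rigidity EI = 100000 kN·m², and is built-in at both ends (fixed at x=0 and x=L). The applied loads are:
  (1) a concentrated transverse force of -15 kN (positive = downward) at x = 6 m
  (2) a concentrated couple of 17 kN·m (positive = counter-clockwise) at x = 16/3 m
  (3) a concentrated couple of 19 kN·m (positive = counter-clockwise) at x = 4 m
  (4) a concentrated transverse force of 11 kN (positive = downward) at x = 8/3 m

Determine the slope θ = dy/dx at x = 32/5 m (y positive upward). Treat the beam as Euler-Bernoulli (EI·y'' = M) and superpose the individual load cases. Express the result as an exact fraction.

θ(32/5) = -1159/33750000 rad

Load 1 — point force P=-15 kN at a=6 m (b=L-a=2):
  θ_1 = Pa²(L-x)(2bL-(3b+a)(L-x))/(2L³EI)  [x>a] = (-15)·6²·(8-(32/5))·(2·2·8-(3·2+6)·(8-(32/5)))/(2·8³·100000) = -27/250000 rad
Load 2 — applied couple M₀=17 kN·m at a=16/3 m (b=L-a=8/3):
  θ_2 = (R_Ax²/2 - M_Ax - M₀(x-a))/EI  [x>a] with R_A=17/6, M_A=17/3 = ((17/6)·(32/5)²/2 - (17/3)·(32/5) - 17·((32/5)-(16/3)))/100000 = 17/468750 rad
Load 3 — applied couple M₀=19 kN·m at a=4 m (b=L-a=4):
  θ_3 = (R_Ax²/2 - M_Ax - M₀(x-a))/EI  [x>a] with R_A=57/16, M_A=19/4 = ((57/16)·(32/5)²/2 - (19/4)·(32/5) - 19·((32/5)-4))/100000 = -19/625000 rad
Load 4 — point force P=11 kN at a=8/3 m (b=L-a=16/3):
  θ_4 = Pa²(L-x)(2bL-(3b+a)(L-x))/(2L³EI)  [x>a] = 11·(8/3)²·(8-(32/5))·(2·(16/3)·8-(3·(16/3)+(8/3))·(8-(32/5)))/(2·8³·100000) = 143/2109375 rad
Superposition: θ = Σ θ_i = -1159/33750000 rad ≈ -0.000034 rad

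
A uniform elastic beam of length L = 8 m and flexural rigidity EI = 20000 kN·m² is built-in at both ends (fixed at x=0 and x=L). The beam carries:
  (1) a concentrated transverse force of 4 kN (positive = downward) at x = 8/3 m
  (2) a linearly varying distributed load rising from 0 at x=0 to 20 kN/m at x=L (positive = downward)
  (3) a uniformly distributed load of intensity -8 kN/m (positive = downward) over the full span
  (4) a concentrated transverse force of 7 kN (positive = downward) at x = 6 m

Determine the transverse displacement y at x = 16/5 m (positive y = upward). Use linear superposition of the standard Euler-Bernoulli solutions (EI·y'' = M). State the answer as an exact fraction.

Load 1 — point force P=4 kN at a=8/3 m (b=L-a=16/3):
  y_1 = -Pa²(L-x)²(3bL-(3b+a)(L-x))/(6L³EI)  [x>a] = -4·(8/3)²·(8-(16/5))²·(3·(16/3)·8-(3·(16/3)+(8/3))·(8-(16/5)))/(6·8³·20000) = -32/78125 m
Load 2 — triangular load w₀=20 kN/m (0→w₀ over full span):
  y_2 = -w₀x²(L-x)²(x+2L)/(120LEI) = -20·(16/5)²·(8-(16/5))²·((16/5)+2·8)/(120·8·20000) = -9216/1953125 m
Load 3 — uniform load w=-8 kN/m over full span:
  y_3 = -wx²(L-x)²/(24EI) = -(-8)·(16/5)²·(8-(16/5))²/(24·20000) = 1536/390625 m
Load 4 — point force P=7 kN at a=6 m (b=L-a=2):
  y_4 = -Pb²x²(3aL-(3a+b)x)/(6L³EI)  [x≤a] = -7·2²·(16/5)²·(3·6·8-(3·6+2)·(16/5))/(6·8³·20000) = -7/18750 m
Superposition: y = Σ y_i = -18391/11718750 m ≈ -0.001569 m

y(16/5) = -18391/11718750 m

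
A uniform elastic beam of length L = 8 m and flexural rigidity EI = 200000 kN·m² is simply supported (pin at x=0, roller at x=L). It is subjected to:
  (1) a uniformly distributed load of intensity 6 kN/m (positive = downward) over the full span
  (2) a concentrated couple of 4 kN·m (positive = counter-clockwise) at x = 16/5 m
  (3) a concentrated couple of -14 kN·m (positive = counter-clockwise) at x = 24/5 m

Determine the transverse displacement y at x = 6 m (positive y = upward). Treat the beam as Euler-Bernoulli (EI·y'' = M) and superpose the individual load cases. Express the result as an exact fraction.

Load 1 — uniform load w=6 kN/m over full span:
  y_1 = -wx(L³-2Lx²+x³)/(24EI) = -6·6·(8³-2·8·6²+6³)/(24·200000) = -57/50000 m
Load 2 — applied couple M₀=4 kN·m at a=16/5 m (b=L-a=24/5):
  y_2 = (M₀x³/(6L)-M₀(x-a)²/2+C₁x)/EI  [x>a] with C₁=M₀(3b²-L²)/(6L)=32/75 = (4·6³/(6·8)-4·(6-(16/5))²/2+(32/75)·6)/200000 = 61/2500000 m
Load 3 — applied couple M₀=-14 kN·m at a=24/5 m (b=L-a=16/5):
  y_3 = (M₀x³/(6L)-M₀(x-a)²/2+C₁x)/EI  [x>a] with C₁=M₀(3b²-L²)/(6L)=728/75 = ((-14)·6³/(6·8)-(-14)·(6-(24/5))²/2+(728/75)·6)/200000 = 133/5000000 m
Superposition: y = Σ y_i = -1089/1000000 m ≈ -0.001089 m

y(6) = -1089/1000000 m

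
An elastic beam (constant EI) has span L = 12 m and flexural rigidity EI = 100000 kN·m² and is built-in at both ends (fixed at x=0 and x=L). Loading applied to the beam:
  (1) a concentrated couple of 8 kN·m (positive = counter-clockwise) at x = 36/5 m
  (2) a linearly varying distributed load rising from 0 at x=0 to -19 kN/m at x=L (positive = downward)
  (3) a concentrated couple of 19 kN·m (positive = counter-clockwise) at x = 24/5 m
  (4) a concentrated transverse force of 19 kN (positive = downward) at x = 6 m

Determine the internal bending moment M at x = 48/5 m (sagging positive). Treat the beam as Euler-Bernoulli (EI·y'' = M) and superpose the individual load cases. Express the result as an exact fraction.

M(48/5) = -2521/250 kN·m

Load 1 — applied couple M₀=8 kN·m at a=36/5 m (b=L-a=24/5):
  M_1 = R_Ax - M_A - M₀  [x>a] with R_A=24/25, M_A=64/25 = (24/25)·(48/5) - (64/25) - 8 = -168/125 kN·m
Load 2 — triangular load w₀=-19 kN/m (0→w₀ over full span):
  M_2 = 3w₀Lx/20 - w₀L²/30 - w₀x³/(6L) = 3·(-19)·12·(48/5)/20 - (-19)·12²/30 - (-19)·(48/5)³/(6·12) = -456/125 kN·m
Load 3 — applied couple M₀=19 kN·m at a=24/5 m (b=L-a=36/5):
  M_3 = R_Ax - M_A - M₀  [x>a] with R_A=57/25, M_A=57/25 = (57/25)·(48/5) - (57/25) - 19 = 76/125 kN·m
Load 4 — point force P=19 kN at a=6 m (b=L-a=6):
  M_4 = Pa²(a+3b)(L-x)/L³ - Pa²b/L²  [x>a] = 19·6²·(6+3·6)·(12-(48/5))/12³ - 19·6²·6/12² = -57/10 kN·m
Superposition: M = Σ M_i = -2521/250 kN·m ≈ -10.084000 kN·m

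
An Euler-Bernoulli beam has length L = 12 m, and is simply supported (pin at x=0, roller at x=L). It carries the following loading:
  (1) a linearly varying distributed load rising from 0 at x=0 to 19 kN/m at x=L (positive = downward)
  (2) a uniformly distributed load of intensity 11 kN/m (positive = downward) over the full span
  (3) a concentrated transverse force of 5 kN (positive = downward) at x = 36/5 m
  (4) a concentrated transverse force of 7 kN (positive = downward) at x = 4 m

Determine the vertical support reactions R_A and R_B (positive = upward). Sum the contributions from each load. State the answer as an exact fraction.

Load 1 — triangular load w₀=19 kN/m (0→w₀ over full span):
  R_A = w₀L/6 = 19·12/6 = 38 kN
  R_B = w₀L/3 = 19·12/3 = 76 kN
Load 2 — uniform load w=11 kN/m over full span:
  R_A = wL/2 = 11·12/2 = 66 kN
  R_B = wL/2 = 11·12/2 = 66 kN
Load 3 — point force P=5 kN at a=36/5 m (b=L-a=24/5):
  R_A = Pb/L = 5·(24/5)/12 = 2 kN
  R_B = Pa/L = 5·(36/5)/12 = 3 kN
Load 4 — point force P=7 kN at a=4 m (b=L-a=8):
  R_A = Pb/L = 7·8/12 = 14/3 kN
  R_B = Pa/L = 7·4/12 = 7/3 kN
Superposition: R_A = 332/3 kN, R_B = 442/3 kN

R_A = 332/3 kN, R_B = 442/3 kN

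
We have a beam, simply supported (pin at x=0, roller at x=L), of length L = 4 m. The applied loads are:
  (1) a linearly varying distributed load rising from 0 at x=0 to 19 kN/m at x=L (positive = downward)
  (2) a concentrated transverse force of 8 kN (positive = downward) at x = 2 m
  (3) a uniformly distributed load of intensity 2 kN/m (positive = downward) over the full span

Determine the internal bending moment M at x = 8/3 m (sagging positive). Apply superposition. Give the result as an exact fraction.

Load 1 — triangular load w₀=19 kN/m (0→w₀ over full span):
  M_1 = w₀Lx/6 - w₀x³/(6L) = 19·4·(8/3)/6 - 19·(8/3)³/(6·4) = 1520/81 kN·m
Load 2 — point force P=8 kN at a=2 m (b=L-a=2):
  M_2 = Pa(L-x)/L  [x>a] = 8·2·(4-(8/3))/4 = 16/3 kN·m
Load 3 — uniform load w=2 kN/m over full span:
  M_3 = wx(L-x)/2 = 2·(8/3)·(4-(8/3))/2 = 32/9 kN·m
Superposition: M = Σ M_i = 2240/81 kN·m ≈ 27.654321 kN·m

M(8/3) = 2240/81 kN·m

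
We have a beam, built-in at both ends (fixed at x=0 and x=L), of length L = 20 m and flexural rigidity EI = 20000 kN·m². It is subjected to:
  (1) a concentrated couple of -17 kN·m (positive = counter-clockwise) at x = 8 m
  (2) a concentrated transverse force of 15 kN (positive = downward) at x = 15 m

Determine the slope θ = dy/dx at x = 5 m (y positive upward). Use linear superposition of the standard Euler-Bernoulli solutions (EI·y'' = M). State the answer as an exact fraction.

Load 1 — applied couple M₀=-17 kN·m at a=8 m (b=L-a=12):
  θ_1 = (R_Ax²/2 - M_Ax)/EI  [x≤a] with R_A=-153/125, M_A=-51/25 = ((-153/125)·5²/2 - (-51/25)·5)/20000 = -51/200000 rad
Load 2 — point force P=15 kN at a=15 m (b=L-a=5):
  θ_2 = -Pb²x(2aL-(3a+b)x)/(2L³EI)  [x≤a] = -15·5²·5·(2·15·20-(3·15+5)·5)/(2·20³·20000) = -21/10240 rad
Superposition: θ = Σ θ_i = -14757/6400000 rad ≈ -0.002306 rad

θ(5) = -14757/6400000 rad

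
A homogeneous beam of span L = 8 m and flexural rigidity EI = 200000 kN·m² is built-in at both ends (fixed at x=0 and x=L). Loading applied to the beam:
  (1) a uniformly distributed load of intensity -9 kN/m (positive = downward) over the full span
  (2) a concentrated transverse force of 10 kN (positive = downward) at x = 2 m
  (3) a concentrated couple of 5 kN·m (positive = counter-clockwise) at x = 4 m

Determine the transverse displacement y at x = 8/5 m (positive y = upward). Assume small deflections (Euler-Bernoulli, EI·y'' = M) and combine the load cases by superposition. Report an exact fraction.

Load 1 — uniform load w=-9 kN/m over full span:
  y_1 = -wx²(L-x)²/(24EI) = -(-9)·(8/5)²·(8-(8/5))²/(24·200000) = 384/1953125 m
Load 2 — point force P=10 kN at a=2 m (b=L-a=6):
  y_2 = -Pb²x²(3aL-(3a+b)x)/(6L³EI)  [x≤a] = -10·6²·(8/5)²·(3·2·8-(3·2+6)·(8/5))/(6·8³·200000) = -27/625000 m
Load 3 — applied couple M₀=5 kN·m at a=4 m (b=L-a=4):
  y_3 = (R_Ax³/6 - M_Ax²/2)/EI  [x≤a] with R_A=15/16, M_A=5/4 = ((15/16)·(8/5)³/6 - (5/4)·(8/5)²/2)/200000 = -3/625000 m
Superposition: y = Σ y_i = 1161/7812500 m ≈ 0.000149 m

y(8/5) = 1161/7812500 m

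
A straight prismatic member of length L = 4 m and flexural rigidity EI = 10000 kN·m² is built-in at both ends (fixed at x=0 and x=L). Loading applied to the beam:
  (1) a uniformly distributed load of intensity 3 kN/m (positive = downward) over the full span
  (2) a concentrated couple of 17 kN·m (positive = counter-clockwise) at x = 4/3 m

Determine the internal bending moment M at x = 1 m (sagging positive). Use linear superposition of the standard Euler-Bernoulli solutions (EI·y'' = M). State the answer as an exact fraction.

Load 1 — uniform load w=3 kN/m over full span:
  M_1 = wLx/2 - wL²/12 - wx²/2 = 3·4·1/2 - 3·4²/12 - 3·1²/2 = 1/2 kN·m
Load 2 — applied couple M₀=17 kN·m at a=4/3 m (b=L-a=8/3):
  M_2 = R_Ax - M_A  [x≤a] with R_A=17/3, M_A=0 = (17/3)·1 - 0 = 17/3 kN·m
Superposition: M = Σ M_i = 37/6 kN·m ≈ 6.166667 kN·m

M(1) = 37/6 kN·m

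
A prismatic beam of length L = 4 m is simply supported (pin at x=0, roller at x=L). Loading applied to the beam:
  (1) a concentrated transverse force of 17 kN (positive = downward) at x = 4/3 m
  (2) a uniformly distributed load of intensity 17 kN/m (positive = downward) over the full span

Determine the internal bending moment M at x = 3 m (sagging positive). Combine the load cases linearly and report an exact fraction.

Load 1 — point force P=17 kN at a=4/3 m (b=L-a=8/3):
  M_1 = Pa(L-x)/L  [x>a] = 17·(4/3)·(4-3)/4 = 17/3 kN·m
Load 2 — uniform load w=17 kN/m over full span:
  M_2 = wx(L-x)/2 = 17·3·(4-3)/2 = 51/2 kN·m
Superposition: M = Σ M_i = 187/6 kN·m ≈ 31.166667 kN·m

M(3) = 187/6 kN·m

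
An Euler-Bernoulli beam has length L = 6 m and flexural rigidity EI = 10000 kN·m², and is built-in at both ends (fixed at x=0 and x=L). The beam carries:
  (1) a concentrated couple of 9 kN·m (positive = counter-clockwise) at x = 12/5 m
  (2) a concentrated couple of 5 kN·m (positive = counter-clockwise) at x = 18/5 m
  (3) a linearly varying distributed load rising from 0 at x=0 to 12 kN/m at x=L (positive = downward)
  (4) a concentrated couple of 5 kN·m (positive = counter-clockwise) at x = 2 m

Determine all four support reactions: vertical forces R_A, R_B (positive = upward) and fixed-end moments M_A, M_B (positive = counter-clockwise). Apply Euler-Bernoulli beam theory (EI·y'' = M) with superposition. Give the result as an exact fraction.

R_A = 3436/225 kN, M_A = 427/25 kN·m, R_B = 4664/225 kN, M_B = -1234/75 kN·m

Load 1 — applied couple M₀=9 kN·m at a=12/5 m (b=L-a=18/5):
  R_A = 6M₀ab/L³ = 6·9·(12/5)·(18/5)/6³ = 54/25 kN
  M_A = M₀b(2a-b)/L² = 9·(18/5)·(2·(12/5)-(18/5))/6² = 27/25 kN·m
  R_B = -6M₀ab/L³ = -6·9·(12/5)·(18/5)/6³ = -54/25 kN
  M_B = M₀a(2b-a)/L² = 9·(12/5)·(2·(18/5)-(12/5))/6² = 72/25 kN·m
Load 2 — applied couple M₀=5 kN·m at a=18/5 m (b=L-a=12/5):
  R_A = 6M₀ab/L³ = 6·5·(18/5)·(12/5)/6³ = 6/5 kN
  M_A = M₀b(2a-b)/L² = 5·(12/5)·(2·(18/5)-(12/5))/6² = 8/5 kN·m
  R_B = -6M₀ab/L³ = -6·5·(18/5)·(12/5)/6³ = -6/5 kN
  M_B = M₀a(2b-a)/L² = 5·(18/5)·(2·(12/5)-(18/5))/6² = 3/5 kN·m
Load 3 — triangular load w₀=12 kN/m (0→w₀ over full span):
  R_A = 3w₀L/20 = 3·12·6/20 = 54/5 kN
  M_A = w₀L²/30 = 12·6²/30 = 72/5 kN·m
  R_B = 7w₀L/20 = 7·12·6/20 = 126/5 kN
  M_B = -w₀L²/20 = -12·6²/20 = -108/5 kN·m
Load 4 — applied couple M₀=5 kN·m at a=2 m (b=L-a=4):
  R_A = 6M₀ab/L³ = 6·5·2·4/6³ = 10/9 kN
  M_A = M₀b(2a-b)/L² = 5·4·(2·2-4)/6² = 0 kN·m
  R_B = -6M₀ab/L³ = -6·5·2·4/6³ = -10/9 kN
  M_B = M₀a(2b-a)/L² = 5·2·(2·4-2)/6² = 5/3 kN·m
Superposition: R_A = 3436/225 kN, M_A = 427/25 kN·m, R_B = 4664/225 kN, M_B = -1234/75 kN·m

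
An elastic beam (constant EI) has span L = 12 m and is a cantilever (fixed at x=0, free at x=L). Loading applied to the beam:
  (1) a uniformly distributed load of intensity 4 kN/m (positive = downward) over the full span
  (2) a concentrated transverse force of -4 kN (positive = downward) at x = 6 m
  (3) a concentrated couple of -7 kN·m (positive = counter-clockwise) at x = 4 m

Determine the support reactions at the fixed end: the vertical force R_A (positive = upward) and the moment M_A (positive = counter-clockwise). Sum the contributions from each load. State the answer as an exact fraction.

R_A = 44 kN, M_A = 271 kN·m

Load 1 — uniform load w=4 kN/m over full span:
  R_A = wL = 4·12 = 48 kN
  M_A = wL²/2 = 4·12²/2 = 288 kN·m
Load 2 — point force P=-4 kN at a=6 m (b=L-a=6):
  R_A = P = (-4) = -4 kN
  M_A = Pa = (-4)·6 = -24 kN·m
Load 3 — applied couple M₀=-7 kN·m at a=4 m (b=L-a=8):
  R_A = 0 kN
  M_A = -M₀ = -(-7) = 7 kN·m
Superposition: R_A = 44 kN, M_A = 271 kN·m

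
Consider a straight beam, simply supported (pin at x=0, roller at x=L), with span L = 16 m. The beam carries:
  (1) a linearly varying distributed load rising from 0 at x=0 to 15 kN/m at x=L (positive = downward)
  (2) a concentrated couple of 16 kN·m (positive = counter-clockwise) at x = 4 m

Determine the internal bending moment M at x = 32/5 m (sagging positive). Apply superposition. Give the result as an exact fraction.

M(32/5) = 5136/25 kN·m

Load 1 — triangular load w₀=15 kN/m (0→w₀ over full span):
  M_1 = w₀Lx/6 - w₀x³/(6L) = 15·16·(32/5)/6 - 15·(32/5)³/(6·16) = 5376/25 kN·m
Load 2 — applied couple M₀=16 kN·m at a=4 m (b=L-a=12):
  M_2 = M₀x/L - M₀  [x>a] = 16·(32/5)/16 - 16 = -48/5 kN·m
Superposition: M = Σ M_i = 5136/25 kN·m ≈ 205.440000 kN·m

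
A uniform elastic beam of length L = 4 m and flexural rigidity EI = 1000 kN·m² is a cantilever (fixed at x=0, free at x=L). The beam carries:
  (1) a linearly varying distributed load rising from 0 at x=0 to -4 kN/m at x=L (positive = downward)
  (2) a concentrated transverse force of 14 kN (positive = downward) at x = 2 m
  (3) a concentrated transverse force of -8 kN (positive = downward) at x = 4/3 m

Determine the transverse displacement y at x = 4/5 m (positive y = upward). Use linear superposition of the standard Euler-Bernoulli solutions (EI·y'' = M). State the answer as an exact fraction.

y(4/5) = 2172/1953125 m

Load 1 — triangular load w₀=-4 kN/m (0→w₀ over full span):
  y_1 = (w₀Lx³/12-w₀L²x²/6-w₀x⁵/(120L))/EI = ((-4)·4·(4/5)³/12-(-4)·4²·(4/5)²/6-(-4)·(4/5)⁵/(120·4))/1000 = 36016/5859375 m
Load 2 — point force P=14 kN at a=2 m (b=L-a=2):
  y_2 = -Px²(3a-x)/(6EI)  [x≤a] = -14·(4/5)²·(3·2-(4/5))/(6·1000) = -364/46875 m
Load 3 — point force P=-8 kN at a=4/3 m (b=L-a=8/3):
  y_3 = -Px²(3a-x)/(6EI)  [x≤a] = -(-8)·(4/5)²·(3·(4/3)-(4/5))/(6·1000) = 128/46875 m
Superposition: y = Σ y_i = 2172/1953125 m ≈ 0.001112 m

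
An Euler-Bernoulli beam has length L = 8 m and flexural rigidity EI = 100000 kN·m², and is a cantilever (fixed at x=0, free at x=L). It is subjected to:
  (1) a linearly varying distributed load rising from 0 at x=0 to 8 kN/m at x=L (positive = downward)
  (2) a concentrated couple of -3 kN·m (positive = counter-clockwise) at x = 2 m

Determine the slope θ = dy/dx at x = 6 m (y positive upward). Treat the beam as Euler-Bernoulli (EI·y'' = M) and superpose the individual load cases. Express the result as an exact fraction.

θ(6) = -127/25000 rad

Load 1 — triangular load w₀=8 kN/m (0→w₀ over full span):
  θ_1 = (w₀Lx²/4-w₀L²x/3-w₀x⁴/(24L))/EI = (8·8·6²/4-8·8²·6/3-8·6⁴/(24·8))/100000 = -251/50000 rad
Load 2 — applied couple M₀=-3 kN·m at a=2 m (b=L-a=6):
  θ_2 = M₀a/EI  [x>a] = (-3)·2/100000 = -3/50000 rad
Superposition: θ = Σ θ_i = -127/25000 rad ≈ -0.005080 rad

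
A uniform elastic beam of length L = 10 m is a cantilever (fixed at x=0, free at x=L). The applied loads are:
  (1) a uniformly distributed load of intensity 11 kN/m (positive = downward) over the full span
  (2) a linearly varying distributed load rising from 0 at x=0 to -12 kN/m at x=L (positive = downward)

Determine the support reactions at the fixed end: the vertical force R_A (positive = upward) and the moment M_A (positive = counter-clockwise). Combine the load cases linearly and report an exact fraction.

R_A = 50 kN, M_A = 150 kN·m

Load 1 — uniform load w=11 kN/m over full span:
  R_A = wL = 11·10 = 110 kN
  M_A = wL²/2 = 11·10²/2 = 550 kN·m
Load 2 — triangular load w₀=-12 kN/m (0→w₀ over full span):
  R_A = w₀L/2 = (-12)·10/2 = -60 kN
  M_A = w₀L²/3 = (-12)·10²/3 = -400 kN·m
Superposition: R_A = 50 kN, M_A = 150 kN·m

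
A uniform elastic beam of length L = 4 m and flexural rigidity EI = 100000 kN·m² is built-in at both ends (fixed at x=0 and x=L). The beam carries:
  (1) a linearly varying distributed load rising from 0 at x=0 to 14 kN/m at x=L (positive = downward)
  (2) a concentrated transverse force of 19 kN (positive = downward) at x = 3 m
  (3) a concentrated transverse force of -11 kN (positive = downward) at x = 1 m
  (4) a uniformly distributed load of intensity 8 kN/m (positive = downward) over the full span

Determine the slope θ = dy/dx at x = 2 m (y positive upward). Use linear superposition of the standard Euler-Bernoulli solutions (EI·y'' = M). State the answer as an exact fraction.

Load 1 — triangular load w₀=14 kN/m (0→w₀ over full span):
  θ_1 = -w₀(2x(L-x)(L-2x)(x+2L)+x²(L-x)²)/(120LEI) = -14·(2·2·(4-2)·(4-2·2)·(2+2·4)+2²·(4-2)²)/(120·4·100000) = -7/1500000 rad
Load 2 — point force P=19 kN at a=3 m (b=L-a=1):
  θ_2 = -Pb²x(2aL-(3a+b)x)/(2L³EI)  [x≤a] = -19·1²·2·(2·3·4-(3·3+1)·2)/(2·4³·100000) = -19/1600000 rad
Load 3 — point force P=-11 kN at a=1 m (b=L-a=3):
  θ_3 = Pa²(L-x)(2bL-(3b+a)(L-x))/(2L³EI)  [x>a] = (-11)·1²·(4-2)·(2·3·4-(3·3+1)·(4-2))/(2·4³·100000) = -11/1600000 rad
Load 4 — uniform load w=8 kN/m over full span:
  θ_4 = -wx(L-x)(L-2x)/(12EI) = -8·2·(4-2)·(4-2·2)/(12·100000) = 0 rad
Superposition: θ = Σ θ_i = -281/12000000 rad ≈ -0.000023 rad

θ(2) = -281/12000000 rad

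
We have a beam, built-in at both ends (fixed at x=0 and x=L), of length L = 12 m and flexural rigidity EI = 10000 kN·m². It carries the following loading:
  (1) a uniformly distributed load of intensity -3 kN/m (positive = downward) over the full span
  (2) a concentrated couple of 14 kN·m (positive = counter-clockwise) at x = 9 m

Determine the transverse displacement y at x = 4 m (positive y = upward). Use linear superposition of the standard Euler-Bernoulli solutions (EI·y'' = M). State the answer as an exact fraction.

Load 1 — uniform load w=-3 kN/m over full span:
  y_1 = -wx²(L-x)²/(24EI) = -(-3)·4²·(12-4)²/(24·10000) = 8/625 m
Load 2 — applied couple M₀=14 kN·m at a=9 m (b=L-a=3):
  y_2 = (R_Ax³/6 - M_Ax²/2)/EI  [x≤a] with R_A=21/16, M_A=35/8 = ((21/16)·4³/6 - (35/8)·4²/2)/10000 = -21/10000 m
Superposition: y = Σ y_i = 107/10000 m ≈ 0.010700 m

y(4) = 107/10000 m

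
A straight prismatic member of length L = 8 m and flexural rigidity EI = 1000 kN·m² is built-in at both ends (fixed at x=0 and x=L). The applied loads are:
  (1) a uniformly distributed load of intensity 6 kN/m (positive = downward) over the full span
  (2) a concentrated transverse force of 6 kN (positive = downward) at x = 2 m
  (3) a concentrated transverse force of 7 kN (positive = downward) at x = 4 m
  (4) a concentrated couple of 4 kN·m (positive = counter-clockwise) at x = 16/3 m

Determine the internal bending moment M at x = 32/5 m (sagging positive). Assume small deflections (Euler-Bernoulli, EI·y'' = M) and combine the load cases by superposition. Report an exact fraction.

M(32/5) = -1349/300 kN·m

Load 1 — uniform load w=6 kN/m over full span:
  M_1 = wLx/2 - wL²/12 - wx²/2 = 6·8·(32/5)/2 - 6·8²/12 - 6·(32/5)²/2 = -32/25 kN·m
Load 2 — point force P=6 kN at a=2 m (b=L-a=6):
  M_2 = Pa²(a+3b)(L-x)/L³ - Pa²b/L²  [x>a] = 6·2²·(2+3·6)·(8-(32/5))/8³ - 6·2²·6/8² = -3/4 kN·m
Load 3 — point force P=7 kN at a=4 m (b=L-a=4):
  M_3 = Pa²(a+3b)(L-x)/L³ - Pa²b/L²  [x>a] = 7·4²·(4+3·4)·(8-(32/5))/8³ - 7·4²·4/8² = -7/5 kN·m
Load 4 — applied couple M₀=4 kN·m at a=16/3 m (b=L-a=8/3):
  M_4 = R_Ax - M_A - M₀  [x>a] with R_A=2/3, M_A=4/3 = (2/3)·(32/5) - (4/3) - 4 = -16/15 kN·m
Superposition: M = Σ M_i = -1349/300 kN·m ≈ -4.496667 kN·m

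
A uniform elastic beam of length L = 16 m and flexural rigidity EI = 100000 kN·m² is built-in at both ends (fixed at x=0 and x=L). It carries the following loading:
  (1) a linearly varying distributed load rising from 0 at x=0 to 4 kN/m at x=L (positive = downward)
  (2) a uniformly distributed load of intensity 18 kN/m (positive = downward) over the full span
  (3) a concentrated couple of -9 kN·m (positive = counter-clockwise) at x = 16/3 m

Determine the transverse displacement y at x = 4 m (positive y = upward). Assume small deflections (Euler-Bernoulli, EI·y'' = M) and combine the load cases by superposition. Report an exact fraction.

y(4) = -1193/62500 m

Load 1 — triangular load w₀=4 kN/m (0→w₀ over full span):
  y_1 = -w₀x²(L-x)²(x+2L)/(120LEI) = -4·4²·(16-4)²·(4+2·16)/(120·16·100000) = -27/15625 m
Load 2 — uniform load w=18 kN/m over full span:
  y_2 = -wx²(L-x)²/(24EI) = -18·4²·(16-4)²/(24·100000) = -54/3125 m
Load 3 — applied couple M₀=-9 kN·m at a=16/3 m (b=L-a=32/3):
  y_3 = (R_Ax³/6 - M_Ax²/2)/EI  [x≤a] with R_A=-3/4, M_A=0 = ((-3/4)·4³/6 - 0·4²/2)/100000 = -1/12500 m
Superposition: y = Σ y_i = -1193/62500 m ≈ -0.019088 m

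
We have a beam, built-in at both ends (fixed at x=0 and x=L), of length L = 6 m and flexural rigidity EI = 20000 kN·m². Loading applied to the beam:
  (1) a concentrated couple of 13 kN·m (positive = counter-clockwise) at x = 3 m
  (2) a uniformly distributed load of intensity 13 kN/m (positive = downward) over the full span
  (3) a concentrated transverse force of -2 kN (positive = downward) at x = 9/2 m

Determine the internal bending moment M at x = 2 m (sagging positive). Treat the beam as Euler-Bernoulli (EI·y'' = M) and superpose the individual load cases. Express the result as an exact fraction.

Load 1 — applied couple M₀=13 kN·m at a=3 m (b=L-a=3):
  M_1 = R_Ax - M_A  [x≤a] with R_A=13/4, M_A=13/4 = (13/4)·2 - (13/4) = 13/4 kN·m
Load 2 — uniform load w=13 kN/m over full span:
  M_2 = wLx/2 - wL²/12 - wx²/2 = 13·6·2/2 - 13·6²/12 - 13·2²/2 = 13 kN·m
Load 3 — point force P=-2 kN at a=9/2 m (b=L-a=3/2):
  M_3 = Pb²(3a+b)x/L³ - Pab²/L²  [x≤a] = (-2)·(3/2)²·(3·(9/2)+(3/2))·2/6³ - (-2)·(9/2)·(3/2)²/6² = -1/16 kN·m
Superposition: M = Σ M_i = 259/16 kN·m ≈ 16.187500 kN·m

M(2) = 259/16 kN·m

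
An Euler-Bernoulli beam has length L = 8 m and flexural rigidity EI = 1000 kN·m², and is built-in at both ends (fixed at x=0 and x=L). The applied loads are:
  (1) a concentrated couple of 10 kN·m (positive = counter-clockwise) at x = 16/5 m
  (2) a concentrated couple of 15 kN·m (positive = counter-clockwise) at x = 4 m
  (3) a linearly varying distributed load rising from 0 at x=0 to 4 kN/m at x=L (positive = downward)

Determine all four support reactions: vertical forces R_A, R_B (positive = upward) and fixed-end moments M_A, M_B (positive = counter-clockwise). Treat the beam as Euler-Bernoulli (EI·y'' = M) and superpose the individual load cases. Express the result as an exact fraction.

R_A = 753/80 kN, M_A = 809/60 kN·m, R_B = 527/80 kN, M_B = -117/20 kN·m

Load 1 — applied couple M₀=10 kN·m at a=16/5 m (b=L-a=24/5):
  R_A = 6M₀ab/L³ = 6·10·(16/5)·(24/5)/8³ = 9/5 kN
  M_A = M₀b(2a-b)/L² = 10·(24/5)·(2·(16/5)-(24/5))/8² = 6/5 kN·m
  R_B = -6M₀ab/L³ = -6·10·(16/5)·(24/5)/8³ = -9/5 kN
  M_B = M₀a(2b-a)/L² = 10·(16/5)·(2·(24/5)-(16/5))/8² = 16/5 kN·m
Load 2 — applied couple M₀=15 kN·m at a=4 m (b=L-a=4):
  R_A = 6M₀ab/L³ = 6·15·4·4/8³ = 45/16 kN
  M_A = M₀b(2a-b)/L² = 15·4·(2·4-4)/8² = 15/4 kN·m
  R_B = -6M₀ab/L³ = -6·15·4·4/8³ = -45/16 kN
  M_B = M₀a(2b-a)/L² = 15·4·(2·4-4)/8² = 15/4 kN·m
Load 3 — triangular load w₀=4 kN/m (0→w₀ over full span):
  R_A = 3w₀L/20 = 3·4·8/20 = 24/5 kN
  M_A = w₀L²/30 = 4·8²/30 = 128/15 kN·m
  R_B = 7w₀L/20 = 7·4·8/20 = 56/5 kN
  M_B = -w₀L²/20 = -4·8²/20 = -64/5 kN·m
Superposition: R_A = 753/80 kN, M_A = 809/60 kN·m, R_B = 527/80 kN, M_B = -117/20 kN·m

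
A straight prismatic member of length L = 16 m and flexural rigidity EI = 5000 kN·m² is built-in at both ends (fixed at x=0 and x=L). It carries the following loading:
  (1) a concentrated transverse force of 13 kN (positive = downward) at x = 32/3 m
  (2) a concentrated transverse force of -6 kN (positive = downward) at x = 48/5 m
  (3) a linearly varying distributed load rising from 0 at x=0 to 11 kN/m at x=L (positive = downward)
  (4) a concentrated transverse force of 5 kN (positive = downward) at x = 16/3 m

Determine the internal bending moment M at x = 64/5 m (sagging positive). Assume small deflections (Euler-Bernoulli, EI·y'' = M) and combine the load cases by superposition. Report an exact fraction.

Load 1 — point force P=13 kN at a=32/3 m (b=L-a=16/3):
  M_1 = Pa²(a+3b)(L-x)/L³ - Pa²b/L²  [x>a] = 13·(32/3)²·((32/3)+3·(16/3))·(16-(64/5))/16³ - 13·(32/3)²·(16/3)/16² = 0 kN·m
Load 2 — point force P=-6 kN at a=48/5 m (b=L-a=32/5):
  M_2 = Pa²(a+3b)(L-x)/L³ - Pa²b/L²  [x>a] = (-6)·(48/5)²·((48/5)+3·(32/5))·(16-(64/5))/16³ - (-6)·(48/5)²·(32/5)/16² = 864/625 kN·m
Load 3 — triangular load w₀=11 kN/m (0→w₀ over full span):
  M_3 = 3w₀Lx/20 - w₀L²/30 - w₀x³/(6L) = 3·11·16·(64/5)/20 - 11·16²/30 - 11·(64/5)³/(6·16) = 1408/375 kN·m
Load 4 — point force P=5 kN at a=16/3 m (b=L-a=32/3):
  M_4 = Pa²(a+3b)(L-x)/L³ - Pa²b/L²  [x>a] = 5·(16/3)²·((16/3)+3·(32/3))·(16-(64/5))/16³ - 5·(16/3)²·(32/3)/16² = -16/9 kN·m
Superposition: M = Σ M_i = 18896/5625 kN·m ≈ 3.359289 kN·m

M(64/5) = 18896/5625 kN·m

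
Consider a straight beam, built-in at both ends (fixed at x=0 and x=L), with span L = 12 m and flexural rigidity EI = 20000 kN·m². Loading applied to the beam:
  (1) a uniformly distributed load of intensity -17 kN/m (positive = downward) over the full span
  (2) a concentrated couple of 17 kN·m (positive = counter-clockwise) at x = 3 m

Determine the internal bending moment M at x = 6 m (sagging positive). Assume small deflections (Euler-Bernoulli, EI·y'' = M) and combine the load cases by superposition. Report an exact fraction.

M(6) = -425/4 kN·m

Load 1 — uniform load w=-17 kN/m over full span:
  M_1 = wLx/2 - wL²/12 - wx²/2 = (-17)·12·6/2 - (-17)·12²/12 - (-17)·6²/2 = -102 kN·m
Load 2 — applied couple M₀=17 kN·m at a=3 m (b=L-a=9):
  M_2 = R_Ax - M_A - M₀  [x>a] with R_A=51/32, M_A=-51/16 = (51/32)·6 - (-51/16) - 17 = -17/4 kN·m
Superposition: M = Σ M_i = -425/4 kN·m ≈ -106.250000 kN·m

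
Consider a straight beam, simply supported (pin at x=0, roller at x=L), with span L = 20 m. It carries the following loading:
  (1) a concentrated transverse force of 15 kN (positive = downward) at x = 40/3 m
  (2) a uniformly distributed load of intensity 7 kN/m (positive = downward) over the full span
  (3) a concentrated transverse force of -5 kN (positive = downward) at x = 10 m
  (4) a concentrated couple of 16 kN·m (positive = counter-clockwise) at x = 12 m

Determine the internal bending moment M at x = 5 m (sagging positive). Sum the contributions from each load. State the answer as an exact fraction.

Load 1 — point force P=15 kN at a=40/3 m (b=L-a=20/3):
  M_1 = Pbx/L  [x≤a] = 15·(20/3)·5/20 = 25 kN·m
Load 2 — uniform load w=7 kN/m over full span:
  M_2 = wx(L-x)/2 = 7·5·(20-5)/2 = 525/2 kN·m
Load 3 — point force P=-5 kN at a=10 m (b=L-a=10):
  M_3 = Pbx/L  [x≤a] = (-5)·10·5/20 = -25/2 kN·m
Load 4 — applied couple M₀=16 kN·m at a=12 m (b=L-a=8):
  M_4 = M₀x/L  [x≤a] = 16·5/20 = 4 kN·m
Superposition: M = Σ M_i = 279 kN·m ≈ 279.000000 kN·m

M(5) = 279 kN·m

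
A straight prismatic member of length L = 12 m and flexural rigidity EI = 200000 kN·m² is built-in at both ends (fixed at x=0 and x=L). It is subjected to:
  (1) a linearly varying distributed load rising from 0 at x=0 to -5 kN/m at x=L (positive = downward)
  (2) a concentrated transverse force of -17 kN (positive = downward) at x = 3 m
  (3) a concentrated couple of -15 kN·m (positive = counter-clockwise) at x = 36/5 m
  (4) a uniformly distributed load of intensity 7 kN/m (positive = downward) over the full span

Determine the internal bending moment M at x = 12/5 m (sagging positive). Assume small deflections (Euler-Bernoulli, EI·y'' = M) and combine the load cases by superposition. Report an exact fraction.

Load 1 — triangular load w₀=-5 kN/m (0→w₀ over full span):
  M_1 = 3w₀Lx/20 - w₀L²/30 - w₀x³/(6L) = 3·(-5)·12·(12/5)/20 - (-5)·12²/30 - (-5)·(12/5)³/(6·12) = 84/25 kN·m
Load 2 — point force P=-17 kN at a=3 m (b=L-a=9):
  M_2 = Pb²(3a+b)x/L³ - Pab²/L²  [x≤a] = (-17)·9²·(3·3+9)·(12/5)/12³ - (-17)·3·9²/12² = -459/80 kN·m
Load 3 — applied couple M₀=-15 kN·m at a=36/5 m (b=L-a=24/5):
  M_3 = R_Ax - M_A  [x≤a] with R_A=-9/5, M_A=-24/5 = (-9/5)·(12/5) - (-24/5) = 12/25 kN·m
Load 4 — uniform load w=7 kN/m over full span:
  M_4 = wLx/2 - wL²/12 - wx²/2 = 7·12·(12/5)/2 - 7·12²/12 - 7·(12/5)²/2 = -84/25 kN·m
Superposition: M = Σ M_i = -2103/400 kN·m ≈ -5.257500 kN·m

M(12/5) = -2103/400 kN·m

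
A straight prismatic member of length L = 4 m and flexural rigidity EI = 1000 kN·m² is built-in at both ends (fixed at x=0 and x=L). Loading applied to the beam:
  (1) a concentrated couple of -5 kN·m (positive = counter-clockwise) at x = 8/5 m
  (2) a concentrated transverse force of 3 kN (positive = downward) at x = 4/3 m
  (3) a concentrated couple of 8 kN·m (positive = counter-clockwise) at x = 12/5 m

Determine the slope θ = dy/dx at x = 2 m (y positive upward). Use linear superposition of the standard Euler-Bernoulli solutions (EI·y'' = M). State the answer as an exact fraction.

θ(2) = 13/28125 rad

Load 1 — applied couple M₀=-5 kN·m at a=8/5 m (b=L-a=12/5):
  θ_1 = (R_Ax²/2 - M_Ax - M₀(x-a))/EI  [x>a] with R_A=-9/5, M_A=-3/5 = ((-9/5)·2²/2 - (-3/5)·2 - (-5)·(2-(8/5)))/1000 = -1/2500 rad
Load 2 — point force P=3 kN at a=4/3 m (b=L-a=8/3):
  θ_2 = Pa²(L-x)(2bL-(3b+a)(L-x))/(2L³EI)  [x>a] = 3·(4/3)²·(4-2)·(2·(8/3)·4-(3·(8/3)+(4/3))·(4-2))/(2·4³·1000) = 1/4500 rad
Load 3 — applied couple M₀=8 kN·m at a=12/5 m (b=L-a=8/5):
  θ_3 = (R_Ax²/2 - M_Ax)/EI  [x≤a] with R_A=72/25, M_A=64/25 = ((72/25)·2²/2 - (64/25)·2)/1000 = 2/3125 rad
Superposition: θ = Σ θ_i = 13/28125 rad ≈ 0.000462 rad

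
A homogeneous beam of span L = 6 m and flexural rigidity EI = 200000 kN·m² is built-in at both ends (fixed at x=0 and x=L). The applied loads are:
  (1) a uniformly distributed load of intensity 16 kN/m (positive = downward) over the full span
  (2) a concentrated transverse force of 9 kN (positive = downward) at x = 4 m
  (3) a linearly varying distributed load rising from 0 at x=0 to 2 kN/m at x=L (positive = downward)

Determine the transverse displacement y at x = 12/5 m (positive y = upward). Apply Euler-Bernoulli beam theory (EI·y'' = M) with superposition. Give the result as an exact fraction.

Load 1 — uniform load w=16 kN/m over full span:
  y_1 = -wx²(L-x)²/(24EI) = -16·(12/5)²·(6-(12/5))²/(24·200000) = -486/1953125 m
Load 2 — point force P=9 kN at a=4 m (b=L-a=2):
  y_2 = -Pb²x²(3aL-(3a+b)x)/(6L³EI)  [x≤a] = -9·2²·(12/5)²·(3·4·6-(3·4+2)·(12/5))/(6·6³·200000) = -12/390625 m
Load 3 — triangular load w₀=2 kN/m (0→w₀ over full span):
  y_3 = -w₀x²(L-x)²(x+2L)/(120LEI) = -2·(12/5)²·(6-(12/5))²·((12/5)+2·6)/(120·6·200000) = -729/48828125 m
Superposition: y = Σ y_i = -14379/48828125 m ≈ -0.000294 m

y(12/5) = -14379/48828125 m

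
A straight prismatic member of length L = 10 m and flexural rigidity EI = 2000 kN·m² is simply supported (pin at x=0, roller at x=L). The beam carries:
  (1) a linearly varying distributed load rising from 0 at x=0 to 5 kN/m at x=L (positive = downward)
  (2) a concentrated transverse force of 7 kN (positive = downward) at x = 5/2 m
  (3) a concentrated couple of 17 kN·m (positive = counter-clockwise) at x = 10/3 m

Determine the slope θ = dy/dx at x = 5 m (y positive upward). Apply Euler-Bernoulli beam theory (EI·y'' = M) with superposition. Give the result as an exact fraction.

Load 1 — triangular load w₀=5 kN/m (0→w₀ over full span):
  θ_1 = -w₀(7L⁴-30L²x²+15x⁴)/(360LEI) = -5·(7·10⁴-30·10²·5²+15·5⁴)/(360·10·2000) = -7/2304 rad
Load 2 — point force P=7 kN at a=5/2 m (b=L-a=15/2):
  θ_2 = -Pa(2L²-6Lx+3x²+a²)/(6LEI)  [x>a] = -7·(5/2)·(2·10²-6·10·5+3·5²+(5/2)²)/(6·10·2000) = 7/2560 rad
Load 3 — applied couple M₀=17 kN·m at a=10/3 m (b=L-a=20/3):
  θ_3 = (M₀x²/(2L)-M₀(x-a)+C₁)/EI  [x>a] with C₁=M₀(3b²-L²)/(6L)=85/9 = (17·5²/(2·10)-17·(5-(10/3))+(85/9))/2000 = 17/14400 rad
Superposition: θ = Σ θ_i = 101/115200 rad ≈ 0.000877 rad

θ(5) = 101/115200 rad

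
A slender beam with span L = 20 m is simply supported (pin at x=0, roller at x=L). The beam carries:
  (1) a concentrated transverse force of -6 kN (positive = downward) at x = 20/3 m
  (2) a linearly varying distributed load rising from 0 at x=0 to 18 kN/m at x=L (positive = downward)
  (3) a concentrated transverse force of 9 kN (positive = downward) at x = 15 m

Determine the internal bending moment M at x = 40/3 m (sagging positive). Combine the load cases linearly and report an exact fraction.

M(40/3) = 4150/9 kN·m

Load 1 — point force P=-6 kN at a=20/3 m (b=L-a=40/3):
  M_1 = Pa(L-x)/L  [x>a] = (-6)·(20/3)·(20-(40/3))/20 = -40/3 kN·m
Load 2 — triangular load w₀=18 kN/m (0→w₀ over full span):
  M_2 = w₀Lx/6 - w₀x³/(6L) = 18·20·(40/3)/6 - 18·(40/3)³/(6·20) = 4000/9 kN·m
Load 3 — point force P=9 kN at a=15 m (b=L-a=5):
  M_3 = Pbx/L  [x≤a] = 9·5·(40/3)/20 = 30 kN·m
Superposition: M = Σ M_i = 4150/9 kN·m ≈ 461.111111 kN·m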